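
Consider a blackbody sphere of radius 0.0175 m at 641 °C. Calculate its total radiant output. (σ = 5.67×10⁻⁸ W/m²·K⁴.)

P ≈ 152 W

A = 4πr² = 4π × (0.0175)² = 3.85×10^-3 m².
641 °C = 914 K.
P = σAT⁴ = 5.67×10⁻⁸ × 3.85×10^-3 × (914)⁴ = 5.67×10⁻⁸ × 3.85×10^-3 × 6.98×10^11.
P = 152 W.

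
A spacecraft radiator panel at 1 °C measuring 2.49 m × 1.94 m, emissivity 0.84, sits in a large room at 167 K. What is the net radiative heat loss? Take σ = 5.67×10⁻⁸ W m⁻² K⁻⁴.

Q ≈ 1120 W

A = 2.49 × 1.94 = 4.83 m².
Convert: 1 °C = 274 K.
Q = εσA(T⁴ − T_s⁴). T⁴ − T_s⁴ = (274)⁴ − (167)⁴ = 5.64×10^9 − 7.78×10^8 = 4.86×10^9 K⁴.
Q = 0.84 × 5.67×10⁻⁸ × 4.83 × 4.86×10^9 = 1120 W.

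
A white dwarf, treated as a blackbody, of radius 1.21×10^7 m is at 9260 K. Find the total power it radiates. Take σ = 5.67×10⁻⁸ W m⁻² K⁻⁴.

P ≈ 7.67×10^23 W

A = 4πr² = 4π × (1.21×10^7)² = 1.84×10^15 m².
P = σAT⁴ = 5.67×10⁻⁸ × 1.84×10^15 × (9260)⁴ = 5.67×10⁻⁸ × 1.84×10^15 × 7.35×10^15.
P = 7.67×10^23 W.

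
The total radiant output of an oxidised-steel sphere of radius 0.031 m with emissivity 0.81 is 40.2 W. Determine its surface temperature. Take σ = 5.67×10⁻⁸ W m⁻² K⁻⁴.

A = 4πr² = 4π × (0.031)² = 0.0121 m².
From P = εσAT⁴, T = (P / εσA)^(1/4) = (40.2 / (0.81 × 5.67×10⁻⁸ × 0.0121))^(1/4).
T = (7.25×10^10)^(1/4) = 519 K.

T ≈ 519 K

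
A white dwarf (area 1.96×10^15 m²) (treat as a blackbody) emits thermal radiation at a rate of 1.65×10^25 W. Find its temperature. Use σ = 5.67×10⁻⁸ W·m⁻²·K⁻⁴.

T ≈ 19600 K

From P = σAT⁴, T = (P / σA)^(1/4) = (1.65×10^25 / (5.67×10⁻⁸ × 1.96×10^15))^(1/4).
T = (1.48×10^17)^(1/4) = 19600 K.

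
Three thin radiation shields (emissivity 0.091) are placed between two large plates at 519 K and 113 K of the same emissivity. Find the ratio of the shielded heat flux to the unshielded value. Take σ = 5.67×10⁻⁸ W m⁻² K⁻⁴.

With N identical shields there are N+1 = 4 gaps in series, each with the same radiative resistance, so the flux falls to 1/(N+1) of its unshielded value.

ratio ≈ 0.250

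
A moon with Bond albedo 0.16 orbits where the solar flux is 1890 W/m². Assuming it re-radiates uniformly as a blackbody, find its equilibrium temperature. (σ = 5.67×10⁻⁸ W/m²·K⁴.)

T ≈ 289 K

Power absorbed = (1−a)S·πR²; power emitted = 4πR²σT⁴. Equating and cancelling πR²:
T = ((1−a)S / 4σ)^(1/4) = (1590 / (4 × 5.67×10⁻⁸))^(1/4) = (7.00×10^9)^(1/4).
T = 289 K.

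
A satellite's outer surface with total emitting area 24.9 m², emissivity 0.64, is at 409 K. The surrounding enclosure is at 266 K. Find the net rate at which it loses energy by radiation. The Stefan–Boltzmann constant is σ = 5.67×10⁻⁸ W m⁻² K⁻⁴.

Q ≈ 20800 W

Q = εσA(T⁴ − T_s⁴). T⁴ − T_s⁴ = (409)⁴ − (266)⁴ = 2.80×10^10 − 5.01×10^9 = 2.30×10^10 K⁴.
Q = 0.64 × 5.67×10⁻⁸ × 24.9 × 2.30×10^10 = 20800 W.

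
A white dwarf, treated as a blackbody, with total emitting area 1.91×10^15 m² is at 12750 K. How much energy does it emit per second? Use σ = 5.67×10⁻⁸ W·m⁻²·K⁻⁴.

P = σAT⁴ = 5.67×10⁻⁸ × 1.91×10^15 × (12750)⁴ = 5.67×10⁻⁸ × 1.91×10^15 × 2.64×10^16.
P = 2.86×10^24 W.

P ≈ 2.86×10^24 W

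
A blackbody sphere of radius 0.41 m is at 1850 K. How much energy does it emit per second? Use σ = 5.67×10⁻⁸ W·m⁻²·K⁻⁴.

P ≈ 1.40×10^6 W

A = 4πr² = 4π × (0.41)² = 2.11 m².
P = σAT⁴ = 5.67×10⁻⁸ × 2.11 × (1850)⁴ = 5.67×10⁻⁸ × 2.11 × 1.17×10^13.
P = 1.40×10^6 W.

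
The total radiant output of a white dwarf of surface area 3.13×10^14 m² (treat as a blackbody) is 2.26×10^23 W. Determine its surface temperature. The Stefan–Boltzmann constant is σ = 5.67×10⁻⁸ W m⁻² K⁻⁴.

From P = σAT⁴, T = (P / σA)^(1/4) = (2.26×10^23 / (5.67×10⁻⁸ × 3.13×10^14))^(1/4).
T = (1.27×10^16)^(1/4) = 10600 K.

T ≈ 10600 K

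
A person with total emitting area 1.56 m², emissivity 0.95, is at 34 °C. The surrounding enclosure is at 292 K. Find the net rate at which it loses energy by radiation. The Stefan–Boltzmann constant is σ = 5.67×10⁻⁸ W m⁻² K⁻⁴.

Convert: 34 °C = 307 K.
Q = εσA(T⁴ − T_s⁴). T⁴ − T_s⁴ = (307)⁴ − (292)⁴ = 8.88×10^9 − 7.27×10^9 = 1.61×10^9 K⁴.
Q = 0.95 × 5.67×10⁻⁸ × 1.56 × 1.61×10^9 = 136 W.

Q ≈ 136 W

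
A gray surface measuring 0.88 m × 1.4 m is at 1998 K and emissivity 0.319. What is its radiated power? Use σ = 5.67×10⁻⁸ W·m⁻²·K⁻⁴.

P ≈ 3.55×10^5 W

A = 0.88 × 1.4 = 1.23 m².
Stefan–Boltzmann: P = εσAT⁴ = 0.319 × 5.67×10⁻⁸ × 1.23 × (1998)⁴ = 0.319 × 5.67×10⁻⁸ × 1.23 × 1.59×10^13.
P = 3.55×10^5 W.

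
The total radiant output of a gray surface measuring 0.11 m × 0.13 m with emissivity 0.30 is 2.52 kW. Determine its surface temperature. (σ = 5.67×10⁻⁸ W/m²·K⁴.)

T ≈ 1790 K

A = 0.11 × 0.13 = 0.0143 m².
From P = εσAT⁴, T = (P / εσA)^(1/4) = (2520 / (0.30 × 5.67×10⁻⁸ × 0.0143))^(1/4).
T = (1.04×10^13)^(1/4) = 1790 K.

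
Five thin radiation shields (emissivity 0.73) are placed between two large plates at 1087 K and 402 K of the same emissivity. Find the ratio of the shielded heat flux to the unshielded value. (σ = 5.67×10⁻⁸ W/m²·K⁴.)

ratio ≈ 0.167

With N identical shields there are N+1 = 6 gaps in series, each with the same radiative resistance, so the flux falls to 1/(N+1) of its unshielded value.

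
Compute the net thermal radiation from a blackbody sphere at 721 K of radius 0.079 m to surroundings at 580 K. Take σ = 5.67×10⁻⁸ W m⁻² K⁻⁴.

Q ≈ 698 W

A = 4πr² = 4π × (0.079)² = 0.0784 m².
Q = σA(T⁴ − T_s⁴). T⁴ − T_s⁴ = (721)⁴ − (580)⁴ = 2.70×10^11 − 1.13×10^11 = 1.57×10^11 K⁴.
Q = 5.67×10⁻⁸ × 0.0784 × 1.57×10^11 = 698 W.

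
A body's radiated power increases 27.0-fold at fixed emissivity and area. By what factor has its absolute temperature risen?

factor ≈ 2.28

P ∝ T⁴ ⇒ T ∝ P^(1/4), so T scales by (27.0)^(1/4) = 2.28.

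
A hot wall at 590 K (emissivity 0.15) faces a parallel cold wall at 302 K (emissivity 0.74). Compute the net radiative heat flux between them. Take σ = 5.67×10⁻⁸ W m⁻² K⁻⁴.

For two large parallel gray plates, q = σ(T₁⁴ − T₂⁴) / (1/ε₁ + 1/ε₂ − 1).
1/ε₁ + 1/ε₂ − 1 = 1/0.15 + 1/0.74 − 1 = 7.018.
T₁⁴ − T₂⁴ = 1.21×10^11 − 8.32×10^9 = 1.13×10^11 K⁴.
q = 5.67×10⁻⁸ × 1.13×10^11 / 7.018 = 912 W/m².

q ≈ 912 W/m²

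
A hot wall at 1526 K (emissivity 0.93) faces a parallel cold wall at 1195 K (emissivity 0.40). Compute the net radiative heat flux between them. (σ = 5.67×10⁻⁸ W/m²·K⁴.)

For two large parallel gray plates, q = σ(T₁⁴ − T₂⁴) / (1/ε₁ + 1/ε₂ − 1).
1/ε₁ + 1/ε₂ − 1 = 1/0.93 + 1/0.40 − 1 = 2.575.
T₁⁴ − T₂⁴ = 5.42×10^12 − 2.04×10^12 = 3.38×10^12 K⁴.
q = 5.67×10⁻⁸ × 3.38×10^12 / 2.575 = 74500 W/m².

q ≈ 74500 W/m²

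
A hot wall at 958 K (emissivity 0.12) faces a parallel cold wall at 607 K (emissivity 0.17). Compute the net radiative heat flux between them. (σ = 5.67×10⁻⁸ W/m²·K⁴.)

q ≈ 3030 W/m²

For two large parallel gray plates, q = σ(T₁⁴ − T₂⁴) / (1/ε₁ + 1/ε₂ − 1).
1/ε₁ + 1/ε₂ − 1 = 1/0.12 + 1/0.17 − 1 = 13.22.
T₁⁴ − T₂⁴ = 8.42×10^11 − 1.36×10^11 = 7.07×10^11 K⁴.
q = 5.67×10⁻⁸ × 7.07×10^11 / 13.22 = 3030 W/m².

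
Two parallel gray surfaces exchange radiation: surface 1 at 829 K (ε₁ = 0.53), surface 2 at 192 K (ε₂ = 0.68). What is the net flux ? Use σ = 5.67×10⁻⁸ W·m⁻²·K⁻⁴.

For two large parallel gray plates, q = σ(T₁⁴ − T₂⁴) / (1/ε₁ + 1/ε₂ − 1).
1/ε₁ + 1/ε₂ − 1 = 1/0.53 + 1/0.68 − 1 = 2.357.
T₁⁴ − T₂⁴ = 4.72×10^11 − 1.36×10^9 = 4.71×10^11 K⁴.
q = 5.67×10⁻⁸ × 4.71×10^11 / 2.357 = 11300 W/m².

q ≈ 11300 W/m²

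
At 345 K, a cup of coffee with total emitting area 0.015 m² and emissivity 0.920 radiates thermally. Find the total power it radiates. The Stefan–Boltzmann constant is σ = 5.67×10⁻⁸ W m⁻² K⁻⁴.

P = εσAT⁴ = 0.920 × 5.67×10⁻⁸ × 0.0150 × (345)⁴ = 0.920 × 5.67×10⁻⁸ × 0.0150 × 1.42×10^10.
P = 11.1 W.

P ≈ 11.1 W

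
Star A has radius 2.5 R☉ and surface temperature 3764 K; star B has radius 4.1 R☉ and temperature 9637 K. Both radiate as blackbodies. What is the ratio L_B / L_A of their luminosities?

L = 4πR²σT⁴ ∝ R²T⁴, so L_B/L_A = (4.1/2.5)² × (9637/3764)⁴ = 2.69 × 43.0 = 116.

L_B/L_A ≈ 116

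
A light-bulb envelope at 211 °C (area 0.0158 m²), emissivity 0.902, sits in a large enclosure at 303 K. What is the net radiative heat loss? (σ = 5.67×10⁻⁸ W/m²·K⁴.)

Convert: 211 °C = 484 K.
Q = εσA(T⁴ − T_s⁴). T⁴ − T_s⁴ = (484)⁴ − (303)⁴ = 5.49×10^10 − 8.43×10^9 = 4.64×10^10 K⁴.
Q = 0.902 × 5.67×10⁻⁸ × 0.0158 × 4.64×10^10 = 37.5 W.

Q ≈ 37.5 W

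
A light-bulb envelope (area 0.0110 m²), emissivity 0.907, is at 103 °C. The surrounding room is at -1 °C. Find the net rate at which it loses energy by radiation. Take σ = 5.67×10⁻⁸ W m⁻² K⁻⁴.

Q ≈ 8.21 W

Convert: 103 °C = 376 K; -1 °C = 272 K.
Q = εσA(T⁴ − T_s⁴). T⁴ − T_s⁴ = (376)⁴ − (272)⁴ = 2.00×10^10 − 5.47×10^9 = 1.45×10^10 K⁴.
Q = 0.907 × 5.67×10⁻⁸ × 0.0110 × 1.45×10^10 = 8.21 W.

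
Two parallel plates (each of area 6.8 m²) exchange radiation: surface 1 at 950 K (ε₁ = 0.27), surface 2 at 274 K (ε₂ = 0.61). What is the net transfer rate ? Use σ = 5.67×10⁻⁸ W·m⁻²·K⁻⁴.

For two large parallel gray plates, q = σ(T₁⁴ − T₂⁴) / (1/ε₁ + 1/ε₂ − 1).
1/ε₁ + 1/ε₂ − 1 = 1/0.27 + 1/0.61 − 1 = 4.343.
T₁⁴ − T₂⁴ = 8.15×10^11 − 5.64×10^9 = 8.09×10^11 K⁴.
q = 5.67×10⁻⁸ × 8.09×10^11 / 4.343 = 10600 W/m².
Q = q·A = 10600 × 6.8 = 71800 W.

Q ≈ 71800 W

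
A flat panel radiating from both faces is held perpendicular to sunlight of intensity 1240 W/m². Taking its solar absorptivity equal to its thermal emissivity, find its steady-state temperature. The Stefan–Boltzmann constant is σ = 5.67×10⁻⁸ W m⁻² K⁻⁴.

Absorbed flux αS = emitted flux 2εσT⁴ per unit area; with α = ε this gives T = (S/2σ)^(1/4).
T = (1240 / (2 × 5.67×10⁻⁸))^(1/4) = (1.09×10^10)^(1/4).
T = 323 K.

T ≈ 323 K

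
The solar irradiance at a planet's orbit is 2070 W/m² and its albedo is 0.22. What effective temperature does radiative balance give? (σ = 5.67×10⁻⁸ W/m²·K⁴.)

T ≈ 290 K

Power absorbed = (1−a)S·πR²; power emitted = 4πR²σT⁴. Equating and cancelling πR²:
T = ((1−a)S / 4σ)^(1/4) = (1610 / (4 × 5.67×10⁻⁸))^(1/4) = (7.12×10^9)^(1/4).
T = 290 K.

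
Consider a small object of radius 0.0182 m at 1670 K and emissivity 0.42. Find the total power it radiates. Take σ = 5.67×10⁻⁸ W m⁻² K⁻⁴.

A = 4πr² = 4π × (0.0182)² = 4.16×10^-3 m².
P = εσAT⁴ = 0.42 × 5.67×10⁻⁸ × 4.16×10^-3 × (1670)⁴ = 0.42 × 5.67×10⁻⁸ × 4.16×10^-3 × 7.78×10^12.
P = 771 W.

P ≈ 771 W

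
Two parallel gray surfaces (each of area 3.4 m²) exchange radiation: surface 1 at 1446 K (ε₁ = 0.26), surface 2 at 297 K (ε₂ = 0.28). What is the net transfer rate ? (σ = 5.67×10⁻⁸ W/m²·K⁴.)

For two large parallel gray plates, q = σ(T₁⁴ − T₂⁴) / (1/ε₁ + 1/ε₂ − 1).
1/ε₁ + 1/ε₂ − 1 = 1/0.26 + 1/0.28 − 1 = 6.418.
T₁⁴ − T₂⁴ = 4.37×10^12 − 7.78×10^9 = 4.36×10^12 K⁴.
q = 5.67×10⁻⁸ × 4.36×10^12 / 6.418 = 38600 W/m².
Q = q·A = 38600 × 3.4 = 1.31×10^5 W.

Q ≈ 1.31×10^5 W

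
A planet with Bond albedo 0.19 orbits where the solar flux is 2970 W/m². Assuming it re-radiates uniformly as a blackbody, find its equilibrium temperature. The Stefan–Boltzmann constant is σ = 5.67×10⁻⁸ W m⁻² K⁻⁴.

T ≈ 321 K

Power absorbed = (1−a)S·πR²; power emitted = 4πR²σT⁴. Equating and cancelling πR²:
T = ((1−a)S / 4σ)^(1/4) = (2410 / (4 × 5.67×10⁻⁸))^(1/4) = (1.06×10^10)^(1/4).
T = 321 K.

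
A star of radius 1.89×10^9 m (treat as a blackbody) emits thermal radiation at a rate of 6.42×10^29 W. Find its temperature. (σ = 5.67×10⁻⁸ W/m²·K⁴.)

A = 4πr² = 4π × (1.89×10^9)² = 4.49×10^19 m².
From P = σAT⁴, T = (P / σA)^(1/4) = (6.42×10^29 / (5.67×10⁻⁸ × 4.49×10^19))^(1/4).
T = (2.52×10^17)^(1/4) = 22400 K.

T ≈ 22400 K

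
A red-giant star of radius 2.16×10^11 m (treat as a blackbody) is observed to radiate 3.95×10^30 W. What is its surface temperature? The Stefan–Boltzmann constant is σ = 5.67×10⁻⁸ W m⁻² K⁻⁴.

A = 4πr² = 4π × (2.16×10^11)² = 5.86×10^23 m².
From P = σAT⁴, T = (P / σA)^(1/4) = (3.95×10^30 / (5.67×10⁻⁸ × 5.86×10^23))^(1/4).
T = (1.19×10^14)^(1/4) = 3300 K.

T ≈ 3300 K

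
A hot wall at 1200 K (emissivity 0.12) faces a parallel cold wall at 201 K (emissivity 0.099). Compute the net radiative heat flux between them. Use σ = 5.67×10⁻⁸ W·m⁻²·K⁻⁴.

For two large parallel gray plates, q = σ(T₁⁴ − T₂⁴) / (1/ε₁ + 1/ε₂ − 1).
1/ε₁ + 1/ε₂ − 1 = 1/0.12 + 1/0.099 − 1 = 17.43.
T₁⁴ − T₂⁴ = 2.07×10^12 − 1.63×10^9 = 2.07×10^12 K⁴.
q = 5.67×10⁻⁸ × 2.07×10^12 / 17.43 = 6740 W/m².

q ≈ 6740 W/m²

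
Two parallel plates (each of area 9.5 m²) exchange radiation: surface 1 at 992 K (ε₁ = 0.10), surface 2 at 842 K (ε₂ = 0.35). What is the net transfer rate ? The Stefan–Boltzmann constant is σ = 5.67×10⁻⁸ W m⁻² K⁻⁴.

For two large parallel gray plates, q = σ(T₁⁴ − T₂⁴) / (1/ε₁ + 1/ε₂ − 1).
1/ε₁ + 1/ε₂ − 1 = 1/0.10 + 1/0.35 − 1 = 11.86.
T₁⁴ − T₂⁴ = 9.68×10^11 − 5.03×10^11 = 4.66×10^11 K⁴.
q = 5.67×10⁻⁸ × 4.66×10^11 / 11.86 = 2230 W/m².
Q = q·A = 2230 × 9.5 = 21200 W.

Q ≈ 21200 W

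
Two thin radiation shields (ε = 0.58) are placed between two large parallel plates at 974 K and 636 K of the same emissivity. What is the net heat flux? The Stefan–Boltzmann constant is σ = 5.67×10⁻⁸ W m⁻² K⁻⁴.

q ≈ 5680 W/m²

Each of the 3 gaps contributes resistance (2/ε − 1) = 2/0.58 − 1 = 2.448; total = 7.345.
q = σ(T₁⁴ − T₂⁴) / 7.345 = 5.67×10⁻⁸ × 7.36×10^11 / 7.345 = 5680 W/m².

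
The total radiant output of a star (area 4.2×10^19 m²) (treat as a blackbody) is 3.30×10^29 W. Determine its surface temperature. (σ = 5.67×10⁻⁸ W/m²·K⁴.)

From P = σAT⁴, T = (P / σA)^(1/4) = (3.30×10^29 / (5.67×10⁻⁸ × 4.20×10^19))^(1/4).
T = (1.39×10^17)^(1/4) = 19300 K.

T ≈ 19300 K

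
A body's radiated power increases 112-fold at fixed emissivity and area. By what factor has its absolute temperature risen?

P ∝ T⁴ ⇒ T ∝ P^(1/4), so T scales by (112)^(1/4) = 3.25.

factor ≈ 3.25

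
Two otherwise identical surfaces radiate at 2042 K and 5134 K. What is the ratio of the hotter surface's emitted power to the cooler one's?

ratio ≈ 40.0

P ∝ T⁴, so the ratio is (5134/2042)⁴ = (2.514)⁴ = 40.0.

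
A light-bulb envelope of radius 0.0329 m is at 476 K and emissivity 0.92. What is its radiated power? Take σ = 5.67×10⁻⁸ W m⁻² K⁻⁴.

P ≈ 36.4 W

A = 4πr² = 4π × (0.0329)² = 0.0136 m².
P = εσAT⁴ = 0.92 × 5.67×10⁻⁸ × 0.0136 × (476)⁴ = 0.92 × 5.67×10⁻⁸ × 0.0136 × 5.13×10^10.
P = 36.4 W.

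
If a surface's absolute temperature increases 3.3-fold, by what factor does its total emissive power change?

P ∝ T⁴, so the power scales as (3.3)⁴ = 119.

factor ≈ 119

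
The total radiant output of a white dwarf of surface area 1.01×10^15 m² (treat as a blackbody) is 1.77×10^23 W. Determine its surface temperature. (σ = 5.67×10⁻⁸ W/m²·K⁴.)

T ≈ 7460 K

From P = σAT⁴, T = (P / σA)^(1/4) = (1.77×10^23 / (5.67×10⁻⁸ × 1.01×10^15))^(1/4).
T = (3.09×10^15)^(1/4) = 7460 K.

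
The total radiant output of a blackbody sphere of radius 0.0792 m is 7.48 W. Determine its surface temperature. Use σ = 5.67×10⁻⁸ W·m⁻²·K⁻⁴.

A = 4πr² = 4π × (0.0792)² = 0.0788 m².
From P = σAT⁴, T = (P / σA)^(1/4) = (7.48 / (5.67×10⁻⁸ × 0.0788))^(1/4).
T = (1.67×10^9)^(1/4) = 202 K.

T ≈ 202 K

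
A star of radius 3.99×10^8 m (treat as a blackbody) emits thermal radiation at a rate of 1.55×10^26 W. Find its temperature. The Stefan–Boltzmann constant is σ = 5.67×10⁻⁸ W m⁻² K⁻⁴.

T ≈ 6080 K

A = 4πr² = 4π × (3.99×10^8)² = 2.00×10^18 m².
From P = σAT⁴, T = (P / σA)^(1/4) = (1.55×10^26 / (5.67×10⁻⁸ × 2.00×10^18))^(1/4).
T = (1.37×10^15)^(1/4) = 6080 K.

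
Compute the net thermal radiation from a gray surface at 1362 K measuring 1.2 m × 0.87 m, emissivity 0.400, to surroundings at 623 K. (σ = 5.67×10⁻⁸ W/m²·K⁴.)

Q ≈ 77900 W

A = 1.2 × 0.87 = 1.04 m².
Q = εσA(T⁴ − T_s⁴). T⁴ − T_s⁴ = (1362)⁴ − (623)⁴ = 3.44×10^12 − 1.51×10^11 = 3.29×10^12 K⁴.
Q = 0.400 × 5.67×10⁻⁸ × 1.04 × 3.29×10^12 = 77900 W.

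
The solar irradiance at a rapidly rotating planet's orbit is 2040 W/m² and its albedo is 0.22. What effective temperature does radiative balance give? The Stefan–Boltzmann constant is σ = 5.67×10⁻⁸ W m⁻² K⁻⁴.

T ≈ 289 K

Power absorbed = (1−a)S·πR²; power emitted = 4πR²σT⁴. Equating and cancelling πR²:
T = ((1−a)S / 4σ)^(1/4) = (1590 / (4 × 5.67×10⁻⁸))^(1/4) = (7.02×10^9)^(1/4).
T = 289 K.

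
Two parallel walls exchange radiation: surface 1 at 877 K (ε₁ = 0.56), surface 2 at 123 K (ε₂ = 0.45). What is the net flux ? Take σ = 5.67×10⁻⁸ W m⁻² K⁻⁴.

q ≈ 11100 W/m²

For two large parallel gray plates, q = σ(T₁⁴ − T₂⁴) / (1/ε₁ + 1/ε₂ − 1).
1/ε₁ + 1/ε₂ − 1 = 1/0.56 + 1/0.45 − 1 = 3.008.
T₁⁴ − T₂⁴ = 5.92×10^11 − 2.29×10^8 = 5.91×10^11 K⁴.
q = 5.67×10⁻⁸ × 5.91×10^11 / 3.008 = 11100 W/m².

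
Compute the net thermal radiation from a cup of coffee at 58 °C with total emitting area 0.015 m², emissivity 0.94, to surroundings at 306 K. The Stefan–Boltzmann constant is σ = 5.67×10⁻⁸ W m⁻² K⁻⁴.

Q ≈ 2.59 W

Convert: 58 °C = 331 K.
Q = εσA(T⁴ − T_s⁴). T⁴ − T_s⁴ = (331)⁴ − (306)⁴ = 1.20×10^10 − 8.77×10^9 = 3.24×10^9 K⁴.
Q = 0.94 × 5.67×10⁻⁸ × 0.0150 × 3.24×10^9 = 2.59 W.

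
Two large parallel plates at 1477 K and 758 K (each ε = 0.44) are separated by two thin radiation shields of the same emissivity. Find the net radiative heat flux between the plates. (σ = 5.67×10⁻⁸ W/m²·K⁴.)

q ≈ 23600 W/m²

Each of the 3 gaps contributes resistance (2/ε − 1) = 2/0.44 − 1 = 3.545; total = 10.64.
q = σ(T₁⁴ − T₂⁴) / 10.64 = 5.67×10⁻⁸ × 4.43×10^12 / 10.64 = 23600 W/m².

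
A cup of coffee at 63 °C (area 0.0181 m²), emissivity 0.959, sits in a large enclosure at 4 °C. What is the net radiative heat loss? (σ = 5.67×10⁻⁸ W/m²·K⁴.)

Q ≈ 6.75 W

Convert: 63 °C = 336 K; 4 °C = 277 K.
Q = εσA(T⁴ − T_s⁴). T⁴ − T_s⁴ = (336)⁴ − (277)⁴ = 1.27×10^10 − 5.89×10^9 = 6.86×10^9 K⁴.
Q = 0.959 × 5.67×10⁻⁸ × 0.0181 × 6.86×10^9 = 6.75 W.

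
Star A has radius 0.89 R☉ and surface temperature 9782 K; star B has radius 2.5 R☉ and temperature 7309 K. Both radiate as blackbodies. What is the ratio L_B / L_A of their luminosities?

L_B/L_A ≈ 2.46

L = 4πR²σT⁴ ∝ R²T⁴, so L_B/L_A = (2.5/0.89)² × (7309/9782)⁴ = 7.89 × 0.312 = 2.46.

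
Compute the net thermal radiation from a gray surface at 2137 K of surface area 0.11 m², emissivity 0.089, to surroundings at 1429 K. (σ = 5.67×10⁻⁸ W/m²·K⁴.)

Q ≈ 9260 W

Q = εσA(T⁴ − T_s⁴). T⁴ − T_s⁴ = (2137)⁴ − (1429)⁴ = 2.09×10^13 − 4.17×10^12 = 1.67×10^13 K⁴.
Q = 0.089 × 5.67×10⁻⁸ × 0.110 × 1.67×10^13 = 9260 W.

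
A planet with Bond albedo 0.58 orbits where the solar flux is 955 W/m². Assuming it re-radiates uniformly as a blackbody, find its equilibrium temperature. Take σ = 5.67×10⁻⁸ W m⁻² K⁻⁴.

T ≈ 205 K

Power absorbed = (1−a)S·πR²; power emitted = 4πR²σT⁴. Equating and cancelling πR²:
T = ((1−a)S / 4σ)^(1/4) = (401 / (4 × 5.67×10⁻⁸))^(1/4) = (1.77×10^9)^(1/4).
T = 205 K.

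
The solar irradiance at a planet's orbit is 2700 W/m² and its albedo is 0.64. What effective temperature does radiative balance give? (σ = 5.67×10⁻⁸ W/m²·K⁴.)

T ≈ 256 K

Power absorbed = (1−a)S·πR²; power emitted = 4πR²σT⁴. Equating and cancelling πR²:
T = ((1−a)S / 4σ)^(1/4) = (972 / (4 × 5.67×10⁻⁸))^(1/4) = (4.29×10^9)^(1/4).
T = 256 K.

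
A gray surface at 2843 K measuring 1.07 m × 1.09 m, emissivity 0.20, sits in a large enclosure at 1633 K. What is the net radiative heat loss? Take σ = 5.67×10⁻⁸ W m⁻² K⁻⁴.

Q ≈ 7.70×10^5 W

A = 1.07 × 1.09 = 1.17 m².
Q = εσA(T⁴ − T_s⁴). T⁴ − T_s⁴ = (2843)⁴ − (1633)⁴ = 6.53×10^13 − 7.11×10^12 = 5.82×10^13 K⁴.
Q = 0.20 × 5.67×10⁻⁸ × 1.17 × 5.82×10^13 = 7.70×10^5 W.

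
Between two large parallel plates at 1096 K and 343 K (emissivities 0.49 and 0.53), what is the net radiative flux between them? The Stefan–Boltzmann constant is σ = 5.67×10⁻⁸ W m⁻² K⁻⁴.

q ≈ 27700 W/m²

For two large parallel gray plates, q = σ(T₁⁴ − T₂⁴) / (1/ε₁ + 1/ε₂ − 1).
1/ε₁ + 1/ε₂ − 1 = 1/0.49 + 1/0.53 − 1 = 2.928.
T₁⁴ − T₂⁴ = 1.44×10^12 − 1.38×10^10 = 1.43×10^12 K⁴.
q = 5.67×10⁻⁸ × 1.43×10^12 / 2.928 = 27700 W/m².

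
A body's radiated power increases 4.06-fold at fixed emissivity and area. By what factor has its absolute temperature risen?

P ∝ T⁴ ⇒ T ∝ P^(1/4), so T scales by (4.06)^(1/4) = 1.42.

factor ≈ 1.42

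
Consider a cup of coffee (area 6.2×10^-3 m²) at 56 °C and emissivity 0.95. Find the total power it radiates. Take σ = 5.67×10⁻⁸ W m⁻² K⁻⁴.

56 °C = 329 K.
P = εσAT⁴ = 0.95 × 5.67×10⁻⁸ × 6.20×10^-3 × (329)⁴ = 0.95 × 5.67×10⁻⁸ × 6.20×10^-3 × 1.17×10^10.
P = 3.91 W.

P ≈ 3.91 W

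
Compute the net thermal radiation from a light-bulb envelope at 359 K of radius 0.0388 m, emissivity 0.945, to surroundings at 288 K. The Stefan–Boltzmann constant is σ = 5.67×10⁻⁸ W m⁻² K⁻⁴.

A = 4πr² = 4π × (0.0388)² = 0.0189 m².
Q = εσA(T⁴ − T_s⁴). T⁴ − T_s⁴ = (359)⁴ − (288)⁴ = 1.66×10^10 − 6.88×10^9 = 9.73×10^9 K⁴.
Q = 0.945 × 5.67×10⁻⁸ × 0.0189 × 9.73×10^9 = 9.86 W.

Q ≈ 9.86 W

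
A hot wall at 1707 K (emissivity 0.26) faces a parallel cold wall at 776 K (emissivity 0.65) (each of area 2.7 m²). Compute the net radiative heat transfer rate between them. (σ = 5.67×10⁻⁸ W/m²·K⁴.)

For two large parallel gray plates, q = σ(T₁⁴ − T₂⁴) / (1/ε₁ + 1/ε₂ − 1).
1/ε₁ + 1/ε₂ − 1 = 1/0.26 + 1/0.65 − 1 = 4.385.
T₁⁴ − T₂⁴ = 8.49×10^12 − 3.63×10^11 = 8.13×10^12 K⁴.
q = 5.67×10⁻⁸ × 8.13×10^12 / 4.385 = 1.05×10^5 W/m².
Q = q·A = 1.05×10^5 × 2.7 = 2.84×10^5 W.

Q ≈ 2.84×10^5 W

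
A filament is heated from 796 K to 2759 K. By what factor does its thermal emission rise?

P ∝ T⁴, so the ratio is (2759/796)⁴ = (3.466)⁴ = 144.

ratio ≈ 144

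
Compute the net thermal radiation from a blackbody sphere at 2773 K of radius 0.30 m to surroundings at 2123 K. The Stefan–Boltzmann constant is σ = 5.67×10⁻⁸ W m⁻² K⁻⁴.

Q ≈ 2.49×10^6 W

A = 4πr² = 4π × (0.30)² = 1.13 m².
Q = σA(T⁴ − T_s⁴). T⁴ − T_s⁴ = (2773)⁴ − (2123)⁴ = 5.91×10^13 − 2.03×10^13 = 3.88×10^13 K⁴.
Q = 5.67×10⁻⁸ × 1.13 × 3.88×10^13 = 2.49×10^6 W.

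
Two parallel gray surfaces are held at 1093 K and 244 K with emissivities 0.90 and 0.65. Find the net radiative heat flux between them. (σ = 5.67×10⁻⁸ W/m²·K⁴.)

For two large parallel gray plates, q = σ(T₁⁴ − T₂⁴) / (1/ε₁ + 1/ε₂ − 1).
1/ε₁ + 1/ε₂ − 1 = 1/0.90 + 1/0.65 − 1 = 1.650.
T₁⁴ − T₂⁴ = 1.43×10^12 − 3.54×10^9 = 1.42×10^12 K⁴.
q = 5.67×10⁻⁸ × 1.42×10^12 / 1.650 = 48900 W/m².

q ≈ 48900 W/m²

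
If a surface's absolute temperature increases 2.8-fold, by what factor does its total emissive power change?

factor ≈ 61.5

P ∝ T⁴, so the power scales as (2.8)⁴ = 61.5.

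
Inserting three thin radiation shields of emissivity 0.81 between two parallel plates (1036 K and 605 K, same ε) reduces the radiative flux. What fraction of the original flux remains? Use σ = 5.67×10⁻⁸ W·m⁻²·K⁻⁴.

ratio ≈ 0.250

With N identical shields there are N+1 = 4 gaps in series, each with the same radiative resistance, so the flux falls to 1/(N+1) of its unshielded value.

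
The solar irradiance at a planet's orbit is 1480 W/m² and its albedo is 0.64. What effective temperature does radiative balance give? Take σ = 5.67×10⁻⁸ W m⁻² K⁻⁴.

Power absorbed = (1−a)S·πR²; power emitted = 4πR²σT⁴. Equating and cancelling πR²:
T = ((1−a)S / 4σ)^(1/4) = (533 / (4 × 5.67×10⁻⁸))^(1/4) = (2.35×10^9)^(1/4).
T = 220 K.

T ≈ 220 K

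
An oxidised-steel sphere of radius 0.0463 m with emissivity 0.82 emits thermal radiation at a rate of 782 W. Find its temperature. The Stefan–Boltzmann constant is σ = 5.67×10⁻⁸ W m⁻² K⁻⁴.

A = 4πr² = 4π × (0.0463)² = 0.0269 m².
From P = εσAT⁴, T = (P / εσA)^(1/4) = (782 / (0.82 × 5.67×10⁻⁸ × 0.0269))^(1/4).
T = (6.24×10^11)^(1/4) = 889 K.

T ≈ 889 K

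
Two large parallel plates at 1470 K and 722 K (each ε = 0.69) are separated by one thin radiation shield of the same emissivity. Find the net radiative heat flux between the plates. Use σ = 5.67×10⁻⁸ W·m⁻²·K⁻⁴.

Each of the 2 gaps contributes resistance (2/ε − 1) = 2/0.69 − 1 = 1.899; total = 3.797.
q = σ(T₁⁴ − T₂⁴) / 3.797 = 5.67×10⁻⁸ × 4.40×10^12 / 3.797 = 65700 W/m².

q ≈ 65700 W/m²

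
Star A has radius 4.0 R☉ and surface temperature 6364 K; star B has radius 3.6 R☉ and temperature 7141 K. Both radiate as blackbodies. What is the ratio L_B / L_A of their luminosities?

L = 4πR²σT⁴ ∝ R²T⁴, so L_B/L_A = (3.6/4.0)² × (7141/6364)⁴ = 0.810 × 1.59 = 1.28.

L_B/L_A ≈ 1.28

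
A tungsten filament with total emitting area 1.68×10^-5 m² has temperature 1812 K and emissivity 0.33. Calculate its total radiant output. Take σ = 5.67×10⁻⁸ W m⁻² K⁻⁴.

Stefan–Boltzmann: P = εσAT⁴ = 0.33 × 5.67×10⁻⁸ × 1.68×10^-5 × (1812)⁴ = 0.33 × 5.67×10⁻⁸ × 1.68×10^-5 × 1.08×10^13.
P = 3.39 W.

P ≈ 3.39 W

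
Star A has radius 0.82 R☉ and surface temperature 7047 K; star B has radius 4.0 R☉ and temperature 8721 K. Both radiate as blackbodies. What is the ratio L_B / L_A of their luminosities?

L = 4πR²σT⁴ ∝ R²T⁴, so L_B/L_A = (4.0/0.82)² × (8721/7047)⁴ = 23.8 × 2.35 = 55.8.

L_B/L_A ≈ 55.8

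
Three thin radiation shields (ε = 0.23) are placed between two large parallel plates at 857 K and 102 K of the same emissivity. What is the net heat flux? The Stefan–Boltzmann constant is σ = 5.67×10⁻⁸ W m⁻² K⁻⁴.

Each of the 4 gaps contributes resistance (2/ε − 1) = 2/0.23 − 1 = 7.696; total = 30.78.
q = σ(T₁⁴ − T₂⁴) / 30.78 = 5.67×10⁻⁸ × 5.39×10^11 / 30.78 = 993 W/m².

q ≈ 993 W/m²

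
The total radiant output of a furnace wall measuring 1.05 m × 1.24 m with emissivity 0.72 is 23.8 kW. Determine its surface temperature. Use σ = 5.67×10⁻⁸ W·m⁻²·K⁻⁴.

A = 1.05 × 1.24 = 1.30 m².
From P = εσAT⁴, T = (P / εσA)^(1/4) = (23800 / (0.72 × 5.67×10⁻⁸ × 1.30))^(1/4).
T = (4.48×10^11)^(1/4) = 818 K.

T ≈ 818 K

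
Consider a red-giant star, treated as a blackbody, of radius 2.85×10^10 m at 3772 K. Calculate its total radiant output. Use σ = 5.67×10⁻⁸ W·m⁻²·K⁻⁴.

A = 4πr² = 4π × (2.85×10^10)² = 1.02×10^22 m².
P = σAT⁴ = 5.67×10⁻⁸ × 1.02×10^22 × (3772)⁴ = 5.67×10⁻⁸ × 1.02×10^22 × 2.02×10^14.
P = 1.17×10^29 W.

P ≈ 1.17×10^29 W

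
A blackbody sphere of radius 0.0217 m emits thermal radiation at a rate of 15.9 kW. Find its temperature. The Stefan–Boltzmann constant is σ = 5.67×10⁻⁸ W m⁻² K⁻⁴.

T ≈ 2620 K

A = 4πr² = 4π × (0.0217)² = 5.92×10^-3 m².
From P = σAT⁴, T = (P / σA)^(1/4) = (15900 / (5.67×10⁻⁸ × 5.92×10^-3))^(1/4).
T = (4.74×10^13)^(1/4) = 2620 K.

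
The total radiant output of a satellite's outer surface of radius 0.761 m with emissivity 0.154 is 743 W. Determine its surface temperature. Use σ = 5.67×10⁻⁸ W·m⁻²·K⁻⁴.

A = 4πr² = 4π × (0.761)² = 7.28 m².
From P = εσAT⁴, T = (P / εσA)^(1/4) = (743 / (0.154 × 5.67×10⁻⁸ × 7.28))^(1/4).
T = (1.17×10^10)^(1/4) = 329 K.

T ≈ 329 K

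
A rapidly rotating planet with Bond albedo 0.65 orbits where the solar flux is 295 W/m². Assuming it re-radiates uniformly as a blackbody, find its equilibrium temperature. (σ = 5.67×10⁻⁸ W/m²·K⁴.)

T ≈ 146 K

Power absorbed = (1−a)S·πR²; power emitted = 4πR²σT⁴. Equating and cancelling πR²:
T = ((1−a)S / 4σ)^(1/4) = (103 / (4 × 5.67×10⁻⁸))^(1/4) = (4.55×10^8)^(1/4).
T = 146 K.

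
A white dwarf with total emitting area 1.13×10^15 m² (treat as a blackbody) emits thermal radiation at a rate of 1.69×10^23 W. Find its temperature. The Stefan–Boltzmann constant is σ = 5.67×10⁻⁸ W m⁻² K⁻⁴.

From P = σAT⁴, T = (P / σA)^(1/4) = (1.69×10^23 / (5.67×10⁻⁸ × 1.13×10^15))^(1/4).
T = (2.64×10^15)^(1/4) = 7170 K.

T ≈ 7170 K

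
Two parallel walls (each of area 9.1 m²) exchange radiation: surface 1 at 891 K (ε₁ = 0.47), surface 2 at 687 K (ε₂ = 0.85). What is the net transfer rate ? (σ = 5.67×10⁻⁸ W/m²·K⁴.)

Q ≈ 91300 W

For two large parallel gray plates, q = σ(T₁⁴ − T₂⁴) / (1/ε₁ + 1/ε₂ − 1).
1/ε₁ + 1/ε₂ − 1 = 1/0.47 + 1/0.85 − 1 = 2.304.
T₁⁴ − T₂⁴ = 6.30×10^11 − 2.23×10^11 = 4.07×10^11 K⁴.
q = 5.67×10⁻⁸ × 4.07×10^11 / 2.304 = 10000 W/m².
Q = q·A = 10000 × 9.1 = 91300 W.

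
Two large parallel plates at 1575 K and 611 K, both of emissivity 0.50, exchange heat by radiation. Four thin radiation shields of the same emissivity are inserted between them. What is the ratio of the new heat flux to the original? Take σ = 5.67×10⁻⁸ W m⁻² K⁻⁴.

ratio ≈ 0.200

With N identical shields there are N+1 = 5 gaps in series, each with the same radiative resistance, so the flux falls to 1/(N+1) of its unshielded value.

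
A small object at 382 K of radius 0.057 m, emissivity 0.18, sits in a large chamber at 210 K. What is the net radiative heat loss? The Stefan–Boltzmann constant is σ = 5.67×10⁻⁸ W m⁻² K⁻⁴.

Q ≈ 8.06 W

A = 4πr² = 4π × (0.057)² = 0.0408 m².
Q = εσA(T⁴ − T_s⁴). T⁴ − T_s⁴ = (382)⁴ − (210)⁴ = 2.13×10^10 − 1.94×10^9 = 1.93×10^10 K⁴.
Q = 0.18 × 5.67×10⁻⁸ × 0.0408 × 1.93×10^10 = 8.06 W.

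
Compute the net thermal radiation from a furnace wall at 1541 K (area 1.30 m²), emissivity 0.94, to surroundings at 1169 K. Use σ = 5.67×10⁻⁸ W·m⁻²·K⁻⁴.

Q ≈ 2.61×10^5 W

Q = εσA(T⁴ − T_s⁴). T⁴ − T_s⁴ = (1541)⁴ − (1169)⁴ = 5.64×10^12 − 1.87×10^12 = 3.77×10^12 K⁴.
Q = 0.94 × 5.67×10⁻⁸ × 1.30 × 3.77×10^12 = 2.61×10^5 W.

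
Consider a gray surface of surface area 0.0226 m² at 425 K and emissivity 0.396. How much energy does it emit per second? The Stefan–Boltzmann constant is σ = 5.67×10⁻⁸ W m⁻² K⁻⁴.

P = εσAT⁴ = 0.396 × 5.67×10⁻⁸ × 0.0226 × (425)⁴ = 0.396 × 5.67×10⁻⁸ × 0.0226 × 3.26×10^10.
P = 16.6 W.

P ≈ 16.6 W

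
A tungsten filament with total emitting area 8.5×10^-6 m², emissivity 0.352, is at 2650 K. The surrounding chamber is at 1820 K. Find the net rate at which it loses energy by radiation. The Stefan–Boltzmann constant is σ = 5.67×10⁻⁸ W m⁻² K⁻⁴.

Q ≈ 6.50 W

Q = εσA(T⁴ − T_s⁴). T⁴ − T_s⁴ = (2650)⁴ − (1820)⁴ = 4.93×10^13 − 1.10×10^13 = 3.83×10^13 K⁴.
Q = 0.352 × 5.67×10⁻⁸ × 8.50×10^-6 × 3.83×10^13 = 6.50 W.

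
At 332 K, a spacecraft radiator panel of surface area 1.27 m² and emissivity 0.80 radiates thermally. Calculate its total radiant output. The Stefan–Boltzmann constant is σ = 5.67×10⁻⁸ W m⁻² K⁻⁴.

P ≈ 700 W

P = εσAT⁴ = 0.80 × 5.67×10⁻⁸ × 1.27 × (332)⁴ = 0.80 × 5.67×10⁻⁸ × 1.27 × 1.21×10^10.
P = 700 W.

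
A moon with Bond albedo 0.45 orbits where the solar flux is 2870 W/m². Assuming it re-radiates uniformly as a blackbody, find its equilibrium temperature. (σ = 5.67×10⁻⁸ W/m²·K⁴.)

T ≈ 289 K

Power absorbed = (1−a)S·πR²; power emitted = 4πR²σT⁴. Equating and cancelling πR²:
T = ((1−a)S / 4σ)^(1/4) = (1580 / (4 × 5.67×10⁻⁸))^(1/4) = (6.96×10^9)^(1/4).
T = 289 K.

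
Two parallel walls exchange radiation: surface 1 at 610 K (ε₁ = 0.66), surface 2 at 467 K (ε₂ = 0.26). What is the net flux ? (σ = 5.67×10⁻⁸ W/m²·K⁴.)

For two large parallel gray plates, q = σ(T₁⁴ − T₂⁴) / (1/ε₁ + 1/ε₂ − 1).
1/ε₁ + 1/ε₂ − 1 = 1/0.66 + 1/0.26 − 1 = 4.361.
T₁⁴ − T₂⁴ = 1.38×10^11 − 4.76×10^10 = 9.09×10^10 K⁴.
q = 5.67×10⁻⁸ × 9.09×10^10 / 4.361 = 1180 W/m².

q ≈ 1180 W/m²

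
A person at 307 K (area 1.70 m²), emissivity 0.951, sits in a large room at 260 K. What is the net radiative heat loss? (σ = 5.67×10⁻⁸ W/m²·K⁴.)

Q ≈ 395 W

Q = εσA(T⁴ − T_s⁴). T⁴ − T_s⁴ = (307)⁴ − (260)⁴ = 8.88×10^9 − 4.57×10^9 = 4.31×10^9 K⁴.
Q = 0.951 × 5.67×10⁻⁸ × 1.70 × 4.31×10^9 = 395 W.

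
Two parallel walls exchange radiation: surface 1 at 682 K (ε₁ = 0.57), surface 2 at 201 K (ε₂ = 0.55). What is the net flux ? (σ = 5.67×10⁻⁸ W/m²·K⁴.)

For two large parallel gray plates, q = σ(T₁⁴ − T₂⁴) / (1/ε₁ + 1/ε₂ − 1).
1/ε₁ + 1/ε₂ − 1 = 1/0.57 + 1/0.55 − 1 = 2.573.
T₁⁴ − T₂⁴ = 2.16×10^11 − 1.63×10^9 = 2.15×10^11 K⁴.
q = 5.67×10⁻⁸ × 2.15×10^11 / 2.573 = 4730 W/m².

q ≈ 4730 W/m²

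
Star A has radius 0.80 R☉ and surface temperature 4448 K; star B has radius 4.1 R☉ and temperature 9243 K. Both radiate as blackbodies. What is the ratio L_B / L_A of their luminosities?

L_B/L_A ≈ 490

L = 4πR²σT⁴ ∝ R²T⁴, so L_B/L_A = (4.1/0.80)² × (9243/4448)⁴ = 26.3 × 18.6 = 490.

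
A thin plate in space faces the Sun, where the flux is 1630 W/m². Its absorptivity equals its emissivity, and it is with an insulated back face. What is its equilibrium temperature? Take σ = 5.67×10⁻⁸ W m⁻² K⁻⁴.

Absorbed flux αS = emitted flux εσT⁴ (one radiating face); with α = ε, T = (S/σ)^(1/4).
T = (1630 / 5.67×10⁻⁸)^(1/4) = (2.87×10^10)^(1/4).
T = 412 K.

T ≈ 412 K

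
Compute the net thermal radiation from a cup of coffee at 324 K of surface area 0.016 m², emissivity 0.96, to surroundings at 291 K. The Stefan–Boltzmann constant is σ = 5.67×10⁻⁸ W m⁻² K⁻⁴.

Q = εσA(T⁴ − T_s⁴). T⁴ − T_s⁴ = (324)⁴ − (291)⁴ = 1.10×10^10 − 7.17×10^9 = 3.85×10^9 K⁴.
Q = 0.96 × 5.67×10⁻⁸ × 0.0160 × 3.85×10^9 = 3.35 W.

Q ≈ 3.35 W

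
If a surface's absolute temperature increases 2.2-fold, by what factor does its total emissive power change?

P ∝ T⁴, so the power scales as (2.2)⁴ = 23.4.

factor ≈ 23.4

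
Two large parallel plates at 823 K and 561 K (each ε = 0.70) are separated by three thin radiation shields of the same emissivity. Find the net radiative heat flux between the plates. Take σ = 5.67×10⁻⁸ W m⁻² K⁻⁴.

q ≈ 2750 W/m²

Each of the 4 gaps contributes resistance (2/ε − 1) = 2/0.70 − 1 = 1.857; total = 7.429.
q = σ(T₁⁴ − T₂⁴) / 7.429 = 5.67×10⁻⁸ × 3.60×10^11 / 7.429 = 2750 W/m².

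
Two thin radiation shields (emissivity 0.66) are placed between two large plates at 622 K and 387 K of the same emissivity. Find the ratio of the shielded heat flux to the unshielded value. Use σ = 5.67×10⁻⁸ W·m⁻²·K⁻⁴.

With N identical shields there are N+1 = 3 gaps in series, each with the same radiative resistance, so the flux falls to 1/(N+1) of its unshielded value.

ratio ≈ 0.333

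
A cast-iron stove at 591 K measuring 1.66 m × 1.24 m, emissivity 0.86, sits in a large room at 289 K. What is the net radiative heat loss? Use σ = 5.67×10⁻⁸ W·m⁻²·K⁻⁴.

A = 1.66 × 1.24 = 2.06 m².
Q = εσA(T⁴ − T_s⁴). T⁴ − T_s⁴ = (591)⁴ − (289)⁴ = 1.22×10^11 − 6.98×10^9 = 1.15×10^11 K⁴.
Q = 0.86 × 5.67×10⁻⁸ × 2.06 × 1.15×10^11 = 11500 W.

Q ≈ 11500 W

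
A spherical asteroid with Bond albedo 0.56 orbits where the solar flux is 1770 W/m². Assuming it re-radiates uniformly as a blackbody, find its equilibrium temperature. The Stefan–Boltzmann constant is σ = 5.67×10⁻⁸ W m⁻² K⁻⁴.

Power absorbed = (1−a)S·πR²; power emitted = 4πR²σT⁴. Equating and cancelling πR²:
T = ((1−a)S / 4σ)^(1/4) = (779 / (4 × 5.67×10⁻⁸))^(1/4) = (3.43×10^9)^(1/4).
T = 242 K.

T ≈ 242 K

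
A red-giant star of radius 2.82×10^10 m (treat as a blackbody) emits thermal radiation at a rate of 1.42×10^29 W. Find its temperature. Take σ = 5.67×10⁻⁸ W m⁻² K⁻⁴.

A = 4πr² = 4π × (2.82×10^10)² = 9.99×10^21 m².
From P = σAT⁴, T = (P / σA)^(1/4) = (1.42×10^29 / (5.67×10⁻⁸ × 9.99×10^21))^(1/4).
T = (2.51×10^14)^(1/4) = 3980 K.

T ≈ 3980 K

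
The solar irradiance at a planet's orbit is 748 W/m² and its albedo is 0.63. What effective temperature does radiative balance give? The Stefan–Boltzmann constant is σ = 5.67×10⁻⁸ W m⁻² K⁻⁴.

Power absorbed = (1−a)S·πR²; power emitted = 4πR²σT⁴. Equating and cancelling πR²:
T = ((1−a)S / 4σ)^(1/4) = (277 / (4 × 5.67×10⁻⁸))^(1/4) = (1.22×10^9)^(1/4).
T = 187 K.

T ≈ 187 K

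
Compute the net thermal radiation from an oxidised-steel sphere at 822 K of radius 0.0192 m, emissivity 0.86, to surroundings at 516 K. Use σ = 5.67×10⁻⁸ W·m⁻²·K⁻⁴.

Q ≈ 87.1 W

A = 4πr² = 4π × (0.0192)² = 4.63×10^-3 m².
Q = εσA(T⁴ − T_s⁴). T⁴ − T_s⁴ = (822)⁴ − (516)⁴ = 4.57×10^11 − 7.09×10^10 = 3.86×10^11 K⁴.
Q = 0.86 × 5.67×10⁻⁸ × 4.63×10^-3 × 3.86×10^11 = 87.1 W.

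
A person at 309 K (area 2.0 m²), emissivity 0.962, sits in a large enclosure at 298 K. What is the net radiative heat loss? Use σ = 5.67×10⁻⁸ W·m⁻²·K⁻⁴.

Q = εσA(T⁴ − T_s⁴). T⁴ − T_s⁴ = (309)⁴ − (298)⁴ = 9.12×10^9 − 7.89×10^9 = 1.23×10^9 K⁴.
Q = 0.962 × 5.67×10⁻⁸ × 2.00 × 1.23×10^9 = 134 W.

Q ≈ 134 W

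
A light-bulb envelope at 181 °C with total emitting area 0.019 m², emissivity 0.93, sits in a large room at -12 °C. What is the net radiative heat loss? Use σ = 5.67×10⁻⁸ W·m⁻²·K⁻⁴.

Convert: 181 °C = 454 K; -12 °C = 261 K.
Q = εσA(T⁴ − T_s⁴). T⁴ − T_s⁴ = (454)⁴ − (261)⁴ = 4.25×10^10 − 4.64×10^9 = 3.78×10^10 K⁴.
Q = 0.93 × 5.67×10⁻⁸ × 0.0190 × 3.78×10^10 = 37.9 W.

Q ≈ 37.9 W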